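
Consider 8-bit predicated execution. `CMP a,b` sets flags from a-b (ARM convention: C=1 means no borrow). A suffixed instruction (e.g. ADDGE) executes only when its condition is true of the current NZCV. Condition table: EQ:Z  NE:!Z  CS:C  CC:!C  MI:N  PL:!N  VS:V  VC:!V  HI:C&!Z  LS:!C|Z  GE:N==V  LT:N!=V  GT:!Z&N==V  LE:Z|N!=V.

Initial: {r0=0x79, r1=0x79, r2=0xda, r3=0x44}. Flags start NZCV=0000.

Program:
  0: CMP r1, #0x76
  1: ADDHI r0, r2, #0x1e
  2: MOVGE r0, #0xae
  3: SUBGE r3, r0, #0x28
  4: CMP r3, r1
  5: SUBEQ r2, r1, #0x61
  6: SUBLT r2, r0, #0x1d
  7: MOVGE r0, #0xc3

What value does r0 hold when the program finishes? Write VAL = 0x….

[0] flags=0010 → (cmp)
[1] flags=0010 HI?T → r0=0xf8
[2] flags=0010 GE?T → r0=0xae
[3] flags=0010 GE?T → r3=0x86
[4] flags=0011 → (cmp)
[5] flags=0011 EQ?F → skip
[6] flags=0011 LT?T → r2=0x91
[7] flags=0011 GE?F → skip

VAL = 0xae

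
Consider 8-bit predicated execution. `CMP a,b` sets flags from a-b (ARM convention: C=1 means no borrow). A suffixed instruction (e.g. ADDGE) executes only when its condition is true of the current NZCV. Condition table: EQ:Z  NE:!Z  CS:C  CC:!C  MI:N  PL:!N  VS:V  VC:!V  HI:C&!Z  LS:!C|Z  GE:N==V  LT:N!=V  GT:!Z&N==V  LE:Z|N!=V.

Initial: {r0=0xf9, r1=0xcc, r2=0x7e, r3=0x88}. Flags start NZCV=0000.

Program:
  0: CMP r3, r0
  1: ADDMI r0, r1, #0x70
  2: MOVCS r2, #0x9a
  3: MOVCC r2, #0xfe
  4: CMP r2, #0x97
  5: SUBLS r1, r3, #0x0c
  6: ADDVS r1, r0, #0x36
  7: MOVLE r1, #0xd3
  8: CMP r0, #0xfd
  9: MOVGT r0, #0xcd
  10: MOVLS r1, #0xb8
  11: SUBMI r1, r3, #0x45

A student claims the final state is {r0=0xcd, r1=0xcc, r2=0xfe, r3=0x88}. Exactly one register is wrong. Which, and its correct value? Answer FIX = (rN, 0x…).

FIX = (r1, 0xb8)

0: ✓ CMP  NZCV=1000
1: ✓ ADDMI  r0←0x3c
2: · MOVCS
3: ✓ MOVCC  r2←0xfe
4: ✓ CMP  NZCV=0010
5: · SUBLS
6: · ADDVS
7: · MOVLE
8: ✓ CMP  NZCV=0000
9: ✓ MOVGT  r0←0xcd
10: ✓ MOVLS  r1←0xb8
11: · SUBMI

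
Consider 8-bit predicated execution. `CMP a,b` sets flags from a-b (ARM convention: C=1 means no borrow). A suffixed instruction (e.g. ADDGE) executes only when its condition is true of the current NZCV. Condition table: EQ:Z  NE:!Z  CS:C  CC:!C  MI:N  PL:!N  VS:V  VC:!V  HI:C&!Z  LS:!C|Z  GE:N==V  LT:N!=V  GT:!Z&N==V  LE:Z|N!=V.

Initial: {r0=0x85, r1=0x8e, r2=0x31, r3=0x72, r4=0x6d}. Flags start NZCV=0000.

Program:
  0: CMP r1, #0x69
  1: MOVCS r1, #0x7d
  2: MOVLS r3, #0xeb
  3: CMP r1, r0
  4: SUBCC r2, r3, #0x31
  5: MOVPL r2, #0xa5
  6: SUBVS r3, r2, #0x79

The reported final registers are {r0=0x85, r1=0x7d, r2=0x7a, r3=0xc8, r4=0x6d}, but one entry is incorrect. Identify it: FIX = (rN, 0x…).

FIX = (r2, 0x41)

[0] flags=0011 → (cmp)
[1] flags=0011 CS?T → r1=0x7d
[2] flags=0011 LS?F → skip
[3] flags=1001 → (cmp)
[4] flags=1001 CC?T → r2=0x41
[5] flags=1001 PL?F → skip
[6] flags=1001 VS?T → r3=0xc8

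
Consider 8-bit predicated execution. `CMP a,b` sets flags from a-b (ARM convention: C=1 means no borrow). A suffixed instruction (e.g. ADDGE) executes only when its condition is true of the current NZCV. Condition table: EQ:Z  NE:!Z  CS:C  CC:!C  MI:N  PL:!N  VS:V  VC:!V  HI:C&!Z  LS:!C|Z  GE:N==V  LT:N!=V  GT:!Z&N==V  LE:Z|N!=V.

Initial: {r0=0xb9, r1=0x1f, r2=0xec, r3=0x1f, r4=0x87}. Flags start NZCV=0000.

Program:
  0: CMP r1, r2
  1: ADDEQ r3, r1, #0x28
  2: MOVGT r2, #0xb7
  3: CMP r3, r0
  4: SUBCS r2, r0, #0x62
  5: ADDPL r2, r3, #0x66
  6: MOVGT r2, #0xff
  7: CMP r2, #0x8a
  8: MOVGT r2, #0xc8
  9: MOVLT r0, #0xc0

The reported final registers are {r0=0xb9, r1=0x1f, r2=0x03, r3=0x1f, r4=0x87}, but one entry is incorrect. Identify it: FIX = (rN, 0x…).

[0] flags=0000 → (cmp)
[1] flags=0000 EQ?F → skip
[2] flags=0000 GT?T → r2=0xb7
[3] flags=0000 → (cmp)
[4] flags=0000 CS?F → skip
[5] flags=0000 PL?T → r2=0x85
[6] flags=0000 GT?T → r2=0xff
[7] flags=0010 → (cmp)
[8] flags=0010 GT?T → r2=0xc8
[9] flags=0010 LT?F → skip

FIX = (r2, 0xc8)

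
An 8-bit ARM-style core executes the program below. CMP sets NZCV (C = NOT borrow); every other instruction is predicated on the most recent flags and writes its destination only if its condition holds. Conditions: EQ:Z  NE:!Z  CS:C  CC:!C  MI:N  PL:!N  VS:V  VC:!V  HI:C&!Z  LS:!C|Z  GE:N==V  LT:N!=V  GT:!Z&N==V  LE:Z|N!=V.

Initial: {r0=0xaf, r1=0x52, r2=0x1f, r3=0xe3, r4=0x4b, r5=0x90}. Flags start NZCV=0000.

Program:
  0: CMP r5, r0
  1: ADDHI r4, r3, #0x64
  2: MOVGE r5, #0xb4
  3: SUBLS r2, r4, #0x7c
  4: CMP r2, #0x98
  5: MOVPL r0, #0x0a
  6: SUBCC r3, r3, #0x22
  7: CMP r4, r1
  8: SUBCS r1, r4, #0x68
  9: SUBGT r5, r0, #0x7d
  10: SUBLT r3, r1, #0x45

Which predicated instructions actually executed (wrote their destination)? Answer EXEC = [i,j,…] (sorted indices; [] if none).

0: ✓ CMP  NZCV=1000
1: · ADDHI
2: · MOVGE
3: ✓ SUBLS  r2←0xcf
4: ✓ CMP  NZCV=0010
5: ✓ MOVPL  r0←0x0a
6: · SUBCC
7: ✓ CMP  NZCV=1000
8: · SUBCS
9: · SUBGT
10: ✓ SUBLT  r3←0x0d

EXEC = [3,5,10]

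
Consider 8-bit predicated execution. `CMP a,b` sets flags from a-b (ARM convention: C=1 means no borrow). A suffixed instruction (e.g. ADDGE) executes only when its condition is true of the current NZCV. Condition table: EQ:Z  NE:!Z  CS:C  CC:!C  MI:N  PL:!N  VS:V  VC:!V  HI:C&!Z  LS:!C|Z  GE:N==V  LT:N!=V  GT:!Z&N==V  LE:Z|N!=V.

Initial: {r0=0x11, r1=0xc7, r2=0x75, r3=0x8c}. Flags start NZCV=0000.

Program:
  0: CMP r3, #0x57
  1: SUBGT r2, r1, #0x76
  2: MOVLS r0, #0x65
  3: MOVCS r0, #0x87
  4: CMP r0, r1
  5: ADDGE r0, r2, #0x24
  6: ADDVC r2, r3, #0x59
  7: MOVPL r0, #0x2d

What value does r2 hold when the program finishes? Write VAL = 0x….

VAL = 0xe5

0: ✓ CMP  NZCV=0011
1: · SUBGT
2: · MOVLS
3: ✓ MOVCS  r0←0x87
4: ✓ CMP  NZCV=1000
5: · ADDGE
6: ✓ ADDVC  r2←0xe5
7: · MOVPL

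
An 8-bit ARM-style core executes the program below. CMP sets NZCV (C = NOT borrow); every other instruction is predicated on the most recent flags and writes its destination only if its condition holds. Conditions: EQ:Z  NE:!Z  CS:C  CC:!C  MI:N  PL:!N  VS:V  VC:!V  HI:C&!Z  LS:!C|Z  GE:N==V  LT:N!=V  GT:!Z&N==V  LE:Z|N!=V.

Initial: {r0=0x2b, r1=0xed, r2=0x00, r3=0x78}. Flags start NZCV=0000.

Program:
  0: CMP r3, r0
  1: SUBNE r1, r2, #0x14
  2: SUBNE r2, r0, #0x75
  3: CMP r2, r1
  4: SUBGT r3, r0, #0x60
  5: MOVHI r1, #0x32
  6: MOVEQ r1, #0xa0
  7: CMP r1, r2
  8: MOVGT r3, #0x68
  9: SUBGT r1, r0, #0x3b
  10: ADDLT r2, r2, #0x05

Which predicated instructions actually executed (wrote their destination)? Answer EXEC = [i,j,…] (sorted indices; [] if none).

EXEC = [1,2,8,9]

[0] flags=0010 → (cmp)
[1] flags=0010 NE?T → r1=0xec
[2] flags=0010 NE?T → r2=0xb6
[3] flags=1000 → (cmp)
[4] flags=1000 GT?F → skip
[5] flags=1000 HI?F → skip
[6] flags=1000 EQ?F → skip
[7] flags=0010 → (cmp)
[8] flags=0010 GT?T → r3=0x68
[9] flags=0010 GT?T → r1=0xf0
[10] flags=0010 LT?F → skip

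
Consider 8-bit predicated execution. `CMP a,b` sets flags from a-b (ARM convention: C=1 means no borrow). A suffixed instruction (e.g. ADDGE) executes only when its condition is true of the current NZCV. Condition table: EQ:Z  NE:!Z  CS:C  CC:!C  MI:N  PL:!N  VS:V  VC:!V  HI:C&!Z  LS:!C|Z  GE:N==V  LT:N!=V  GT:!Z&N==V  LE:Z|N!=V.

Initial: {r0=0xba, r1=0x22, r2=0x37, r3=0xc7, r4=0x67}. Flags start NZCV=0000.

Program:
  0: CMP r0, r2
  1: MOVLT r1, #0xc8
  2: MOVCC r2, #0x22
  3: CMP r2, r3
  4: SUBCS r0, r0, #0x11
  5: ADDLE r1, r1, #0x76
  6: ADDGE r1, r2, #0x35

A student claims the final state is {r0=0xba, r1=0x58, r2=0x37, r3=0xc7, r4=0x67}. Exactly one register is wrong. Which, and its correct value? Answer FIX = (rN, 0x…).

0: ✓ CMP  NZCV=1010
1: ✓ MOVLT  r1←0xc8
2: · MOVCC
3: ✓ CMP  NZCV=0000
4: · SUBCS
5: · ADDLE
6: ✓ ADDGE  r1←0x6c

FIX = (r1, 0x6c)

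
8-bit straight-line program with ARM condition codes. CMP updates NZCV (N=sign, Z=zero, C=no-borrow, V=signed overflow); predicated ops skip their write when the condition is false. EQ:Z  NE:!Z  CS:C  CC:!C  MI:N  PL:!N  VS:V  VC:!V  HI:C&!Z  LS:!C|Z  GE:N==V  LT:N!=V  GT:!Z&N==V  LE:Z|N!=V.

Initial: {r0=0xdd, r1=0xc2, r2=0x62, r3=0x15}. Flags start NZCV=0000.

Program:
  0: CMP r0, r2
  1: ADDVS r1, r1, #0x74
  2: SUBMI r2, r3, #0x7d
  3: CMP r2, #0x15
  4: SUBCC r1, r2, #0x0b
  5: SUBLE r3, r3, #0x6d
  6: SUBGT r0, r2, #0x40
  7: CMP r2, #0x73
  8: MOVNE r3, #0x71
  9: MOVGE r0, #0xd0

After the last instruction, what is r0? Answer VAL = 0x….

VAL = 0x22

0: ✓ CMP  NZCV=0011
1: ✓ ADDVS  r1←0x36
2: · SUBMI
3: ✓ CMP  NZCV=0010
4: · SUBCC
5: · SUBLE
6: ✓ SUBGT  r0←0x22
7: ✓ CMP  NZCV=1000
8: ✓ MOVNE  r3←0x71
9: · MOVGE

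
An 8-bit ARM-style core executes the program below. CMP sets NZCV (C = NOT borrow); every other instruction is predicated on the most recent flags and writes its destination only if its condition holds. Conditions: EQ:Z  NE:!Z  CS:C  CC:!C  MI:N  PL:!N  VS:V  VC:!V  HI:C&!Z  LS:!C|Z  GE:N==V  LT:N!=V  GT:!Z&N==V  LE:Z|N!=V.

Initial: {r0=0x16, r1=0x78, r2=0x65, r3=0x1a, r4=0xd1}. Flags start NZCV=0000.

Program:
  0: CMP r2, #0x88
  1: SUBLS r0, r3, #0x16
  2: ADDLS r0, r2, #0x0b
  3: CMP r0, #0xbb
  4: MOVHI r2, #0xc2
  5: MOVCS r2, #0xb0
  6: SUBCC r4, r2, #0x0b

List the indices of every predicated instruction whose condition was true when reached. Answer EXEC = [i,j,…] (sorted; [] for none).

EXEC = [1,2,6]

0: ✓ CMP  NZCV=1001
1: ✓ SUBLS  r0←0x04
2: ✓ ADDLS  r0←0x70
3: ✓ CMP  NZCV=1001
4: · MOVHI
5: · MOVCS
6: ✓ SUBCC  r4←0x5a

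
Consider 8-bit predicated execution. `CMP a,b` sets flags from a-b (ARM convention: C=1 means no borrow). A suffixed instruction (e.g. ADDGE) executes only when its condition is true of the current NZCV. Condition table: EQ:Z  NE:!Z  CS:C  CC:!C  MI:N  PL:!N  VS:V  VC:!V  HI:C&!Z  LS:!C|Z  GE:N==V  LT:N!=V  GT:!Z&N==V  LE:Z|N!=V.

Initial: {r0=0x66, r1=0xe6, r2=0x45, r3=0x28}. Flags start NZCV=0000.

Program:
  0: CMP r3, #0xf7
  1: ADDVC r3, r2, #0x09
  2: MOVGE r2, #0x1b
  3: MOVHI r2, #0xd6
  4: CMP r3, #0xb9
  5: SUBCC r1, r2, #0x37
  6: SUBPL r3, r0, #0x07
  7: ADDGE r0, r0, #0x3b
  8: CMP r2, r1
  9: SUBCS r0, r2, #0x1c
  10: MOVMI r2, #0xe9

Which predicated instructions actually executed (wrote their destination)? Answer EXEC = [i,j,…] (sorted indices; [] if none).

EXEC = [1,2,5,7]

[0] flags=0000 → (cmp)
[1] flags=0000 VC?T → r3=0x4e
[2] flags=0000 GE?T → r2=0x1b
[3] flags=0000 HI?F → skip
[4] flags=1001 → (cmp)
[5] flags=1001 CC?T → r1=0xe4
[6] flags=1001 PL?F → skip
[7] flags=1001 GE?T → r0=0xa1
[8] flags=0000 → (cmp)
[9] flags=0000 CS?F → skip
[10] flags=0000 MI?F → skip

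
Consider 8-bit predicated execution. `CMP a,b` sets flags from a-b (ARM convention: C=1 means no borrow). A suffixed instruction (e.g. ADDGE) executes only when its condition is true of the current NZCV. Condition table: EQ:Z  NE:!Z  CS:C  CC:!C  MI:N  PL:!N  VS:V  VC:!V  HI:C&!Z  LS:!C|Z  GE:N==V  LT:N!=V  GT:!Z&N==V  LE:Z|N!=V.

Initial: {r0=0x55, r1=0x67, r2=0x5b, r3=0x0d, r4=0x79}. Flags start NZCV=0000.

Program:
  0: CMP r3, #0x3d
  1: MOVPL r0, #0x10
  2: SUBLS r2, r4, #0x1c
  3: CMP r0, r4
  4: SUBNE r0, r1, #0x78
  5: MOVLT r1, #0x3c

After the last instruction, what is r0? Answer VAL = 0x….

0: ✓ CMP  NZCV=1000
1: · MOVPL
2: ✓ SUBLS  r2←0x5d
3: ✓ CMP  NZCV=1000
4: ✓ SUBNE  r0←0xef
5: ✓ MOVLT  r1←0x3c

VAL = 0xef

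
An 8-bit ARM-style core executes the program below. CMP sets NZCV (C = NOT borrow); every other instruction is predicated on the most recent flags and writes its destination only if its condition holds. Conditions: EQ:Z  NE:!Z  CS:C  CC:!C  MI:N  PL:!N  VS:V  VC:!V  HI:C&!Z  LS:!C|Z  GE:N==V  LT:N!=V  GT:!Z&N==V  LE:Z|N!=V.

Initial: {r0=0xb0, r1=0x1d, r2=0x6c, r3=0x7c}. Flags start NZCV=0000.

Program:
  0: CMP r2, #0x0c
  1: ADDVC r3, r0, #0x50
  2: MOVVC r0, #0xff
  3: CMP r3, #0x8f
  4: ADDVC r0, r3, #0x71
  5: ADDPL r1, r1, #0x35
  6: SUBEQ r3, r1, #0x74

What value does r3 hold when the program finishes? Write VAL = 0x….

0: ✓ CMP  NZCV=0010
1: ✓ ADDVC  r3←0x00
2: ✓ MOVVC  r0←0xff
3: ✓ CMP  NZCV=0000
4: ✓ ADDVC  r0←0x71
5: ✓ ADDPL  r1←0x52
6: · SUBEQ

VAL = 0x00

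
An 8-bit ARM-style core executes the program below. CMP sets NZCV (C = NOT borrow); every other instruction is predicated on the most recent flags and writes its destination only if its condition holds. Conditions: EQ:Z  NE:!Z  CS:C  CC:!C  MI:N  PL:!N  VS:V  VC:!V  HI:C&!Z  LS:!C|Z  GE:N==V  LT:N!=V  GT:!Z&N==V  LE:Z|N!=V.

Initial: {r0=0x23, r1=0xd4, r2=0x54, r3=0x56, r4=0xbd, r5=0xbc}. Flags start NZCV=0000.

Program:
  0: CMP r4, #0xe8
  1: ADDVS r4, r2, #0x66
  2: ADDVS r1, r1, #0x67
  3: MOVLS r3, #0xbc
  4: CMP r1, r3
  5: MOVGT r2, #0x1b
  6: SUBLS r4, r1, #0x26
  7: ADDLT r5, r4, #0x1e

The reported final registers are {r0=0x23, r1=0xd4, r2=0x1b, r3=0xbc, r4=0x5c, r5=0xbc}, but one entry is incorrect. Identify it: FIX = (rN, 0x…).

0: ✓ CMP  NZCV=1000
1: · ADDVS
2: · ADDVS
3: ✓ MOVLS  r3←0xbc
4: ✓ CMP  NZCV=0010
5: ✓ MOVGT  r2←0x1b
6: · SUBLS
7: · ADDLT

FIX = (r4, 0xbd)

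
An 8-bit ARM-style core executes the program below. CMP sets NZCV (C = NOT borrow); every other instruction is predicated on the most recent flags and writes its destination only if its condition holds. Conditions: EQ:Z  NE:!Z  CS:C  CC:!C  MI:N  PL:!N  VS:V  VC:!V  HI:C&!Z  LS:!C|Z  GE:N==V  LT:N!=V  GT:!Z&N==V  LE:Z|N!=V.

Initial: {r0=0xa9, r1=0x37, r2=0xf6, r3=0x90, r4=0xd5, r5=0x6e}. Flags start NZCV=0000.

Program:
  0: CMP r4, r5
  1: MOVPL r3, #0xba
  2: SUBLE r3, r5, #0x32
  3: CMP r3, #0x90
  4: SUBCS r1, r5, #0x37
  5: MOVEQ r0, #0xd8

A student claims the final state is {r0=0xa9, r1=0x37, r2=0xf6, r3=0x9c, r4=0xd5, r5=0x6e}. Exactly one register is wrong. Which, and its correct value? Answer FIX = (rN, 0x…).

0: ✓ CMP  NZCV=0011
1: ✓ MOVPL  r3←0xba
2: ✓ SUBLE  r3←0x3c
3: ✓ CMP  NZCV=1001
4: · SUBCS
5: · MOVEQ

FIX = (r3, 0x3c)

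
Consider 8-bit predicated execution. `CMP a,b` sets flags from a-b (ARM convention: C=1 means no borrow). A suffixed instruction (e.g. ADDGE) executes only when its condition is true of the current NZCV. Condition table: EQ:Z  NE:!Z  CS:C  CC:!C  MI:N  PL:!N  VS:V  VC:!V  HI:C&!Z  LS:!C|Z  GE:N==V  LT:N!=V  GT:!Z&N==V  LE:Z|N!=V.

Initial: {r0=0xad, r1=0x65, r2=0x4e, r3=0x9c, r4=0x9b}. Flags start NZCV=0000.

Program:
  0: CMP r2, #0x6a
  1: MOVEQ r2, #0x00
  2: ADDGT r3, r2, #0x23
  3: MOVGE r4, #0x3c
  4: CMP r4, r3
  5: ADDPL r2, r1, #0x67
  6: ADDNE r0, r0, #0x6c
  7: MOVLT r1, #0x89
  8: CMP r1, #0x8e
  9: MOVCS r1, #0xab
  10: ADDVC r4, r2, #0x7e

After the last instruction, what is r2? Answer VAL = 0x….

VAL = 0x4e

0: ✓ CMP  NZCV=1000
1: · MOVEQ
2: · ADDGT
3: · MOVGE
4: ✓ CMP  NZCV=1000
5: · ADDPL
6: ✓ ADDNE  r0←0x19
7: ✓ MOVLT  r1←0x89
8: ✓ CMP  NZCV=1000
9: · MOVCS
10: ✓ ADDVC  r4←0xcc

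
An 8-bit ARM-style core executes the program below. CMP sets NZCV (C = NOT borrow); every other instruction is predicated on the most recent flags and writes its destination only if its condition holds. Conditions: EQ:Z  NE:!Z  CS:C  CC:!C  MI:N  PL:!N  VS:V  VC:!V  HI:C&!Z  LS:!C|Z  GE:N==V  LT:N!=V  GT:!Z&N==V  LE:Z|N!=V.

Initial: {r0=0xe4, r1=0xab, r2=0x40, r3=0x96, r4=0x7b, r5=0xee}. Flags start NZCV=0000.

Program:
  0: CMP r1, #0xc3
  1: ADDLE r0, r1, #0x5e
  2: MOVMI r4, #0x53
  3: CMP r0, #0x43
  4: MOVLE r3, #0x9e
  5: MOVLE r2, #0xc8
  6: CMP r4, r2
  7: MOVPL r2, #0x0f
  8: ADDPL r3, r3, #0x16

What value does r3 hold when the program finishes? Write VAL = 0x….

VAL = 0x9e

[0] flags=1000 → (cmp)
[1] flags=1000 LE?T → r0=0x09
[2] flags=1000 MI?T → r4=0x53
[3] flags=1000 → (cmp)
[4] flags=1000 LE?T → r3=0x9e
[5] flags=1000 LE?T → r2=0xc8
[6] flags=1001 → (cmp)
[7] flags=1001 PL?F → skip
[8] flags=1001 PL?F → skip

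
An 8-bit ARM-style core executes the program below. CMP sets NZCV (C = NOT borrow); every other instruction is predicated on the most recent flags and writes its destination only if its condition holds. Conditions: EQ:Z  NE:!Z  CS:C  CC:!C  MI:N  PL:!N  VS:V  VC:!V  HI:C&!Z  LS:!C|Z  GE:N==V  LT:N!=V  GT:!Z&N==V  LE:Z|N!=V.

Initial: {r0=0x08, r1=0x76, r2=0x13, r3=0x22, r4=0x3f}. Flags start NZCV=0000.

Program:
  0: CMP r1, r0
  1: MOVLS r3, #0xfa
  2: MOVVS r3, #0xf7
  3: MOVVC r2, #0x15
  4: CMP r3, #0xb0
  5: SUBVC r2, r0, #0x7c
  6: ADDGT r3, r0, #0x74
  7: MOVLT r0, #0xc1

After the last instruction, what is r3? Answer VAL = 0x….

0: ✓ CMP  NZCV=0010
1: · MOVLS
2: · MOVVS
3: ✓ MOVVC  r2←0x15
4: ✓ CMP  NZCV=0000
5: ✓ SUBVC  r2←0x8c
6: ✓ ADDGT  r3←0x7c
7: · MOVLT

VAL = 0x7c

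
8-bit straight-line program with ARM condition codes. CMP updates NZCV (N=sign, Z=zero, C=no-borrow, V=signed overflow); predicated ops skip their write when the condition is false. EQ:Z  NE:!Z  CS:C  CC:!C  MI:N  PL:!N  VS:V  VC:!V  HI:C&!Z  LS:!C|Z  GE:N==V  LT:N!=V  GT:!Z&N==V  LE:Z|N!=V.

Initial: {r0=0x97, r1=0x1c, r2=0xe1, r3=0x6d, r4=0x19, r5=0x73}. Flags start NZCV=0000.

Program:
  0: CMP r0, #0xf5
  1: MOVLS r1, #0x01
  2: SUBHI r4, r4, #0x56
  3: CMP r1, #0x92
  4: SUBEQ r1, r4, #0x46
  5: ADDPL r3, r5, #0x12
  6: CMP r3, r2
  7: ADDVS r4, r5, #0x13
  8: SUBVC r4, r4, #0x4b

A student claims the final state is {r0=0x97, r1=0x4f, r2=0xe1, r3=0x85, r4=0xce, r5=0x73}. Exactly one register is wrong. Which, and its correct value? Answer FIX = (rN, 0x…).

[0] flags=1000 → (cmp)
[1] flags=1000 LS?T → r1=0x01
[2] flags=1000 HI?F → skip
[3] flags=0000 → (cmp)
[4] flags=0000 EQ?F → skip
[5] flags=0000 PL?T → r3=0x85
[6] flags=1000 → (cmp)
[7] flags=1000 VS?F → skip
[8] flags=1000 VC?T → r4=0xce

FIX = (r1, 0x01)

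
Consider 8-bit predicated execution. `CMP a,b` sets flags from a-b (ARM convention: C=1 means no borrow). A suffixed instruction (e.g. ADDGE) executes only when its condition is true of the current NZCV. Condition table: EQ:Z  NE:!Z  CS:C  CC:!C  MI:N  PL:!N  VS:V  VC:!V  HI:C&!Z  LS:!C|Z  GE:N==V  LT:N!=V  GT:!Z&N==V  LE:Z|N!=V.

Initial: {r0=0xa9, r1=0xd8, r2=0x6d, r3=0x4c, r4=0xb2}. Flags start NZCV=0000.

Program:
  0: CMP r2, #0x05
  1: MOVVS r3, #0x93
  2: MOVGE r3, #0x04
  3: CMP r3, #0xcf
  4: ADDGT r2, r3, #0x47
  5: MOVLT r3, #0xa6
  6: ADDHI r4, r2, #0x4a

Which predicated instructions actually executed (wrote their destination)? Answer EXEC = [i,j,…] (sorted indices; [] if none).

EXEC = [2,4]

[0] flags=0010 → (cmp)
[1] flags=0010 VS?F → skip
[2] flags=0010 GE?T → r3=0x04
[3] flags=0000 → (cmp)
[4] flags=0000 GT?T → r2=0x4b
[5] flags=0000 LT?F → skip
[6] flags=0000 HI?F → skip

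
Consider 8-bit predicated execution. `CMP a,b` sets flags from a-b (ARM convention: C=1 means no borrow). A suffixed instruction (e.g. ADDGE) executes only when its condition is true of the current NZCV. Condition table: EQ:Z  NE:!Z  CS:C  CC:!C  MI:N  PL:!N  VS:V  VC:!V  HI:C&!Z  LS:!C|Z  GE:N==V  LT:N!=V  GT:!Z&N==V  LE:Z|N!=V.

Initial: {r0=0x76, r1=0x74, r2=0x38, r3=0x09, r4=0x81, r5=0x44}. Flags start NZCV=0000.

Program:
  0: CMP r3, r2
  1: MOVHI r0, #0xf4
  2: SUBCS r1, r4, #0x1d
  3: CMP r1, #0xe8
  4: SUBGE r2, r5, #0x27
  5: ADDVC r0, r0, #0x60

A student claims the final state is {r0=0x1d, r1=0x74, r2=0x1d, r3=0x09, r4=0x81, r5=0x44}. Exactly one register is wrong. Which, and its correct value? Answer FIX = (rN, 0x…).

FIX = (r0, 0x76)

[0] flags=1000 → (cmp)
[1] flags=1000 HI?F → skip
[2] flags=1000 CS?F → skip
[3] flags=1001 → (cmp)
[4] flags=1001 GE?T → r2=0x1d
[5] flags=1001 VC?F → skip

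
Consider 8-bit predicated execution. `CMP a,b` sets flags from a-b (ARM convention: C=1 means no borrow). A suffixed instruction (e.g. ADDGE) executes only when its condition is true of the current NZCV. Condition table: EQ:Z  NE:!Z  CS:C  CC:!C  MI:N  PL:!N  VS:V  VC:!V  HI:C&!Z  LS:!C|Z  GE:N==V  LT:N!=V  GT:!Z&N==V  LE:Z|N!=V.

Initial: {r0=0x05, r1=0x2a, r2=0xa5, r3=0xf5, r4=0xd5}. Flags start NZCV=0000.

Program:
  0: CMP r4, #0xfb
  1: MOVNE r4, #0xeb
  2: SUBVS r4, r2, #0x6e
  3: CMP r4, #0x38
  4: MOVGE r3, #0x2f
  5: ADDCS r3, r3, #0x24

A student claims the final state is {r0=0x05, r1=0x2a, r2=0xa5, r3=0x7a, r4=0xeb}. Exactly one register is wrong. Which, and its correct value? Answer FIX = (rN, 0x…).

0: ✓ CMP  NZCV=1000
1: ✓ MOVNE  r4←0xeb
2: · SUBVS
3: ✓ CMP  NZCV=1010
4: · MOVGE
5: ✓ ADDCS  r3←0x19

FIX = (r3, 0x19)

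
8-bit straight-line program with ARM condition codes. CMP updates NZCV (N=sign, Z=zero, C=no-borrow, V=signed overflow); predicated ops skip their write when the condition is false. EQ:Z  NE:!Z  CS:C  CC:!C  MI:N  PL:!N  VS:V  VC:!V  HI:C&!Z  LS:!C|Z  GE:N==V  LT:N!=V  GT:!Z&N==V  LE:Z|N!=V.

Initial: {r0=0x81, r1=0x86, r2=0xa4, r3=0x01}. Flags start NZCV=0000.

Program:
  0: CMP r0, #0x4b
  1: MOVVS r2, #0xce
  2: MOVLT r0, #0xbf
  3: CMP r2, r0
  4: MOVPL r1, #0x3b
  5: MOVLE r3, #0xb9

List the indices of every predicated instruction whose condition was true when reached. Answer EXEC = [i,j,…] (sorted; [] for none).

EXEC = [1,2,4]

0: ✓ CMP  NZCV=0011
1: ✓ MOVVS  r2←0xce
2: ✓ MOVLT  r0←0xbf
3: ✓ CMP  NZCV=0010
4: ✓ MOVPL  r1←0x3b
5: · MOVLE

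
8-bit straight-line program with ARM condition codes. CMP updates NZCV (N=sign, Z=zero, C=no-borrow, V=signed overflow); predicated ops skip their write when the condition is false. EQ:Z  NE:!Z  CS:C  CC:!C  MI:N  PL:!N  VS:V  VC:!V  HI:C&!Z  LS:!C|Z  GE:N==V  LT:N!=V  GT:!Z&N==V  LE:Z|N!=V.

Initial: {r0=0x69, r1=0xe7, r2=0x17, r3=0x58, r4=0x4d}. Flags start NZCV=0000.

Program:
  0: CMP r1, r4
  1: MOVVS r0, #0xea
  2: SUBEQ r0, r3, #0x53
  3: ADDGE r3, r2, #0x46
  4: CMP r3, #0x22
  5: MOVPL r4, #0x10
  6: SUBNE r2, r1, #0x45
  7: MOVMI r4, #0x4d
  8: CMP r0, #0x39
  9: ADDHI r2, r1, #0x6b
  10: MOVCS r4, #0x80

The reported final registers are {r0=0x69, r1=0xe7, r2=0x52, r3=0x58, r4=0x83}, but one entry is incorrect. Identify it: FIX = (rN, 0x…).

FIX = (r4, 0x80)

[0] flags=1010 → (cmp)
[1] flags=1010 VS?F → skip
[2] flags=1010 EQ?F → skip
[3] flags=1010 GE?F → skip
[4] flags=0010 → (cmp)
[5] flags=0010 PL?T → r4=0x10
[6] flags=0010 NE?T → r2=0xa2
[7] flags=0010 MI?F → skip
[8] flags=0010 → (cmp)
[9] flags=0010 HI?T → r2=0x52
[10] flags=0010 CS?T → r4=0x80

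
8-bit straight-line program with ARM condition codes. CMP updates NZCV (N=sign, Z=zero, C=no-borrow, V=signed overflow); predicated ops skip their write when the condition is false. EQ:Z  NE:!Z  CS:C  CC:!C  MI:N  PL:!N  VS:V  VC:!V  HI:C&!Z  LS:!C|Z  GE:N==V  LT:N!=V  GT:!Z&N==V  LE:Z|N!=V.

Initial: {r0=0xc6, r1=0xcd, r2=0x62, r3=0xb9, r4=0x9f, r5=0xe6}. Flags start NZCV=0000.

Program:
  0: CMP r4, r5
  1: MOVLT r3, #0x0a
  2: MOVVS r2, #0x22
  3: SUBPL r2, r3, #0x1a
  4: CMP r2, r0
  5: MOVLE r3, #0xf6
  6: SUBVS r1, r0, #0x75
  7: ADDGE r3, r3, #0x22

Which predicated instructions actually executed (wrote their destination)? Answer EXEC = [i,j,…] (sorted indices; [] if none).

0: ✓ CMP  NZCV=1000
1: ✓ MOVLT  r3←0x0a
2: · MOVVS
3: · SUBPL
4: ✓ CMP  NZCV=1001
5: · MOVLE
6: ✓ SUBVS  r1←0x51
7: ✓ ADDGE  r3←0x2c

EXEC = [1,6,7]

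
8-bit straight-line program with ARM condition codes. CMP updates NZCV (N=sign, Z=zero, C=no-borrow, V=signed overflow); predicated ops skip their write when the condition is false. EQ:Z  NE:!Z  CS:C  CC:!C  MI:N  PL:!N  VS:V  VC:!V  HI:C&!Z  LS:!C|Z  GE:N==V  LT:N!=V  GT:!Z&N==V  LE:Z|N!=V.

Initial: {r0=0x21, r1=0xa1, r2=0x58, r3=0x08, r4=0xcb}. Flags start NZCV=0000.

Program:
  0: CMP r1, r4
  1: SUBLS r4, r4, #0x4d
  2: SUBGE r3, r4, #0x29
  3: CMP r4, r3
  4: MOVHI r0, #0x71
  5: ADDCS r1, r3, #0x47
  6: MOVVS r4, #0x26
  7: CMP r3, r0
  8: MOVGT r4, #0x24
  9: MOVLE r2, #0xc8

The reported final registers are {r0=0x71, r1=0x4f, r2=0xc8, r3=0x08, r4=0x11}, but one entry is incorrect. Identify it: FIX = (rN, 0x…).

FIX = (r4, 0x7e)

[0] flags=1000 → (cmp)
[1] flags=1000 LS?T → r4=0x7e
[2] flags=1000 GE?F → skip
[3] flags=0010 → (cmp)
[4] flags=0010 HI?T → r0=0x71
[5] flags=0010 CS?T → r1=0x4f
[6] flags=0010 VS?F → skip
[7] flags=1000 → (cmp)
[8] flags=1000 GT?F → skip
[9] flags=1000 LE?T → r2=0xc8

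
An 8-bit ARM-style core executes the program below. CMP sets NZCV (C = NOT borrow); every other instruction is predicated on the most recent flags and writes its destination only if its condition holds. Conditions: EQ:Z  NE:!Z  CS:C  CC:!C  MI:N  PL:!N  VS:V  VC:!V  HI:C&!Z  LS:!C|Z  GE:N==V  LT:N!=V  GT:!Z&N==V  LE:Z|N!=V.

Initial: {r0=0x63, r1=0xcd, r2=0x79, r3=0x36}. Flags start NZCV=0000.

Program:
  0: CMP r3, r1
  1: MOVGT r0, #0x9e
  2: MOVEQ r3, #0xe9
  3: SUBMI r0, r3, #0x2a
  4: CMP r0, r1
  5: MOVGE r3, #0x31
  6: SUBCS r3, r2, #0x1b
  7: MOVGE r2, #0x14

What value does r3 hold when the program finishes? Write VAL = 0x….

VAL = 0x36

0: ✓ CMP  NZCV=0000
1: ✓ MOVGT  r0←0x9e
2: · MOVEQ
3: · SUBMI
4: ✓ CMP  NZCV=1000
5: · MOVGE
6: · SUBCS
7: · MOVGE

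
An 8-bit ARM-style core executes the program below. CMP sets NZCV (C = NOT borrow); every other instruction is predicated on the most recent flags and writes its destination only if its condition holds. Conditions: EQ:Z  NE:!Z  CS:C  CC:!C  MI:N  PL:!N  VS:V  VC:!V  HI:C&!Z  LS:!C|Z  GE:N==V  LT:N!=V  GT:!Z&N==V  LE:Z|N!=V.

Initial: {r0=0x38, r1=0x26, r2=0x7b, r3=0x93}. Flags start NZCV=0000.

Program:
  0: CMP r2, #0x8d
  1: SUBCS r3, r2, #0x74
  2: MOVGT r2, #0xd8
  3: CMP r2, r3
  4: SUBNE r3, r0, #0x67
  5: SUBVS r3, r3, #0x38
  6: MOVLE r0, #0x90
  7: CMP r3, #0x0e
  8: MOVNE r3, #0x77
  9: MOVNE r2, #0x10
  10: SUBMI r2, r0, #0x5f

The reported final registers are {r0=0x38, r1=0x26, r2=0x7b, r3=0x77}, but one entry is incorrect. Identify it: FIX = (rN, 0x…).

FIX = (r2, 0xd9)

0: ✓ CMP  NZCV=1001
1: · SUBCS
2: ✓ MOVGT  r2←0xd8
3: ✓ CMP  NZCV=0010
4: ✓ SUBNE  r3←0xd1
5: · SUBVS
6: · MOVLE
7: ✓ CMP  NZCV=1010
8: ✓ MOVNE  r3←0x77
9: ✓ MOVNE  r2←0x10
10: ✓ SUBMI  r2←0xd9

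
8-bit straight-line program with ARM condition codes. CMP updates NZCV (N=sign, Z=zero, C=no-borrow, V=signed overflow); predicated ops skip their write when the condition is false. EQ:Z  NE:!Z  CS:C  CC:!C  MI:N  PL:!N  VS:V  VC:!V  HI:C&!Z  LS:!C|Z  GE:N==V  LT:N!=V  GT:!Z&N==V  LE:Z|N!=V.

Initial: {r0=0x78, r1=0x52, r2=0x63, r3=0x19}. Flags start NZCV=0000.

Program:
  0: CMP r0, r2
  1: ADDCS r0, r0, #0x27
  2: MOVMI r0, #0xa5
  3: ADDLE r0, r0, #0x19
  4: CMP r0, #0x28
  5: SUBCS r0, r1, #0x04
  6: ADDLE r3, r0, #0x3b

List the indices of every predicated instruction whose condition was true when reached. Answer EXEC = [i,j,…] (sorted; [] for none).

[0] flags=0010 → (cmp)
[1] flags=0010 CS?T → r0=0x9f
[2] flags=0010 MI?F → skip
[3] flags=0010 LE?F → skip
[4] flags=0011 → (cmp)
[5] flags=0011 CS?T → r0=0x4e
[6] flags=0011 LE?T → r3=0x89

EXEC = [1,5,6]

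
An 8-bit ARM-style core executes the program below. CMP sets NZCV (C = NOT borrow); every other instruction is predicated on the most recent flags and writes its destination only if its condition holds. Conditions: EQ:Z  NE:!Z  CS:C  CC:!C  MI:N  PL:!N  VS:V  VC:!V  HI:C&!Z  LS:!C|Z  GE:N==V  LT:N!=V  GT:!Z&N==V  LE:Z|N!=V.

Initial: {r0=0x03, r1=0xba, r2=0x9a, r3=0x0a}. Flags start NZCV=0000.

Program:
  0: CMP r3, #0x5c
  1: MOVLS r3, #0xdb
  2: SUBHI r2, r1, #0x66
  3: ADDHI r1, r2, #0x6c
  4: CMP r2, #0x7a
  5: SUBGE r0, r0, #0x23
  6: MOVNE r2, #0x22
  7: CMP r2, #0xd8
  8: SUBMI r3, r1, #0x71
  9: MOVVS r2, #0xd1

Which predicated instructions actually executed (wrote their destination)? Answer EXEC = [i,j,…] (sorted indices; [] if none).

[0] flags=1000 → (cmp)
[1] flags=1000 LS?T → r3=0xdb
[2] flags=1000 HI?F → skip
[3] flags=1000 HI?F → skip
[4] flags=0011 → (cmp)
[5] flags=0011 GE?F → skip
[6] flags=0011 NE?T → r2=0x22
[7] flags=0000 → (cmp)
[8] flags=0000 MI?F → skip
[9] flags=0000 VS?F → skip

EXEC = [1,6]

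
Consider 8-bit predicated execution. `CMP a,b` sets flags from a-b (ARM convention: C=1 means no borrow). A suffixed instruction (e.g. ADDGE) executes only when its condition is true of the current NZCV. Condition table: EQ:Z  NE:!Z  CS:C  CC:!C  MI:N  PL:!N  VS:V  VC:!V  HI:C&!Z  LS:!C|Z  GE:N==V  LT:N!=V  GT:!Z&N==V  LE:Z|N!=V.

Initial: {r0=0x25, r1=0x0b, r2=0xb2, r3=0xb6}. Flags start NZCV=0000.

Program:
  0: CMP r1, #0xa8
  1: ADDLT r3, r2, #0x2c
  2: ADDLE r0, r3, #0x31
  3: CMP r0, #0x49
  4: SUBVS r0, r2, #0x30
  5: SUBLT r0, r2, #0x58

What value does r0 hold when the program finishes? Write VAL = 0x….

[0] flags=0000 → (cmp)
[1] flags=0000 LT?F → skip
[2] flags=0000 LE?F → skip
[3] flags=1000 → (cmp)
[4] flags=1000 VS?F → skip
[5] flags=1000 LT?T → r0=0x5a

VAL = 0x5a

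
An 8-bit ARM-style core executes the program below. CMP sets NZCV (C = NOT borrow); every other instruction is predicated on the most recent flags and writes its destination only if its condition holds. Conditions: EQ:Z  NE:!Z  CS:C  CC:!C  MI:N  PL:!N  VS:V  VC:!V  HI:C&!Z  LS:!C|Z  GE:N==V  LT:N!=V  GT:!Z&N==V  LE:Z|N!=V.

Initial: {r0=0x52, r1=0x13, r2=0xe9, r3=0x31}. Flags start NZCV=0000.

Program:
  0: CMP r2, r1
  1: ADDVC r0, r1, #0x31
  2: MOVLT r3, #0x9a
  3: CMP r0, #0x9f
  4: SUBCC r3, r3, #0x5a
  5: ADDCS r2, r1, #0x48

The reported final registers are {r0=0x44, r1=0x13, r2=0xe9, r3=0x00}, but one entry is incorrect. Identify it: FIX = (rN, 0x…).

0: ✓ CMP  NZCV=1010
1: ✓ ADDVC  r0←0x44
2: ✓ MOVLT  r3←0x9a
3: ✓ CMP  NZCV=1001
4: ✓ SUBCC  r3←0x40
5: · ADDCS

FIX = (r3, 0x40)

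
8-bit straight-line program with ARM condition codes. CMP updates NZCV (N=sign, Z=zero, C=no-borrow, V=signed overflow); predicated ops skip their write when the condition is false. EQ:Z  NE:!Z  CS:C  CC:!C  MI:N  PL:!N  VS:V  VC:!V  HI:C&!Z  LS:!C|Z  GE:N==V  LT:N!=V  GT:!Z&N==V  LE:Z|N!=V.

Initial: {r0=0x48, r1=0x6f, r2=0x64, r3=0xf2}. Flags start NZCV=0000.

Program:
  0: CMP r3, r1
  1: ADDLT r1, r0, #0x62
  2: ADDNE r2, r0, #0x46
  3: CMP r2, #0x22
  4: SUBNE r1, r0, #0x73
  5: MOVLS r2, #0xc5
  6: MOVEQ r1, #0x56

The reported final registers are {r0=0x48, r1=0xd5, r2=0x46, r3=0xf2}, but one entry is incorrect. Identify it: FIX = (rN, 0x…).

[0] flags=1010 → (cmp)
[1] flags=1010 LT?T → r1=0xaa
[2] flags=1010 NE?T → r2=0x8e
[3] flags=0011 → (cmp)
[4] flags=0011 NE?T → r1=0xd5
[5] flags=0011 LS?F → skip
[6] flags=0011 EQ?F → skip

FIX = (r2, 0x8e)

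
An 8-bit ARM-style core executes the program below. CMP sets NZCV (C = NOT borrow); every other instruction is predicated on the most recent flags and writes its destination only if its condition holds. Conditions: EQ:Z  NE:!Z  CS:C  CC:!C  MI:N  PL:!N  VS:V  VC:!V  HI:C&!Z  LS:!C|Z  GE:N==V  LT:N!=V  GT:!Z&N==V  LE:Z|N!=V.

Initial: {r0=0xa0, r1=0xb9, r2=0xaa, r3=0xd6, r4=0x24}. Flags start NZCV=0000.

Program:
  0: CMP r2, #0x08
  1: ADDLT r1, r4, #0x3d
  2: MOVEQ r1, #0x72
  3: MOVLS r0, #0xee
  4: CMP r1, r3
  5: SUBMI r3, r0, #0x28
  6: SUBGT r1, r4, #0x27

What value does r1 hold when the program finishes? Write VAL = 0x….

0: ✓ CMP  NZCV=1010
1: ✓ ADDLT  r1←0x61
2: · MOVEQ
3: · MOVLS
4: ✓ CMP  NZCV=1001
5: ✓ SUBMI  r3←0x78
6: ✓ SUBGT  r1←0xfd

VAL = 0xfd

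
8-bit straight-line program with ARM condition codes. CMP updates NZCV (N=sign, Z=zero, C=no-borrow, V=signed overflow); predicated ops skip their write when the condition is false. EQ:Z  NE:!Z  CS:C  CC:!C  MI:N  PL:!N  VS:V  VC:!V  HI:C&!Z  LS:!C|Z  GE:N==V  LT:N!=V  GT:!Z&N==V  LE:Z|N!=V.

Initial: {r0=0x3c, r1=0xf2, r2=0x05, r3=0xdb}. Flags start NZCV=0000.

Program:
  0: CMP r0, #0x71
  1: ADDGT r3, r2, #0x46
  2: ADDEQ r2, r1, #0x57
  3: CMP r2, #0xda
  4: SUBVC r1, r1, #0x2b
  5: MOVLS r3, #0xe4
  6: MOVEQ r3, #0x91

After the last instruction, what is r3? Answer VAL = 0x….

VAL = 0xe4

0: ✓ CMP  NZCV=1000
1: · ADDGT
2: · ADDEQ
3: ✓ CMP  NZCV=0000
4: ✓ SUBVC  r1←0xc7
5: ✓ MOVLS  r3←0xe4
6: · MOVEQ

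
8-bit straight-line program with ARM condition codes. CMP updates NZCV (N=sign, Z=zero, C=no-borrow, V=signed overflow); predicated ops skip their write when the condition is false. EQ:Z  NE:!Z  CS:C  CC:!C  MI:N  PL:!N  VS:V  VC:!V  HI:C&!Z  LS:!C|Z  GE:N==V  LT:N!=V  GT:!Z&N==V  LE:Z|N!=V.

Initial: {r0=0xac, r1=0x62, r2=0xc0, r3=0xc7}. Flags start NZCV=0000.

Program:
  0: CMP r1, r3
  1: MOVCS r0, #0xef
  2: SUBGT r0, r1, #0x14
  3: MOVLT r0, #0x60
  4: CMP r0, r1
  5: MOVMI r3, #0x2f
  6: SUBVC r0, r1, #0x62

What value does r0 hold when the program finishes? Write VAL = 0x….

0: ✓ CMP  NZCV=1001
1: · MOVCS
2: ✓ SUBGT  r0←0x4e
3: · MOVLT
4: ✓ CMP  NZCV=1000
5: ✓ MOVMI  r3←0x2f
6: ✓ SUBVC  r0←0x00

VAL = 0x00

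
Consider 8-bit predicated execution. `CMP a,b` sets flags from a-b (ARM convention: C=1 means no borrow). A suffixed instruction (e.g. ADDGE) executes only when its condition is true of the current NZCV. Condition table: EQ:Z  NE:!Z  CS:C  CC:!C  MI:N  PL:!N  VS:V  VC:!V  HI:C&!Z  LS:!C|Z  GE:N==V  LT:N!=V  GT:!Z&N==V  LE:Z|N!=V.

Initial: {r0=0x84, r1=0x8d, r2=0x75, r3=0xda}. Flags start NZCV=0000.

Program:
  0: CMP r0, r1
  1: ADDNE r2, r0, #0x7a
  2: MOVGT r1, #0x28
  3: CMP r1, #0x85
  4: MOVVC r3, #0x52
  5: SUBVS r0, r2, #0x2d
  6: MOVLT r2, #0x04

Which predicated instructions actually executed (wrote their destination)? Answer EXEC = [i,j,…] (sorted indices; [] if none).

EXEC = [1,4]

[0] flags=1000 → (cmp)
[1] flags=1000 NE?T → r2=0xfe
[2] flags=1000 GT?F → skip
[3] flags=0010 → (cmp)
[4] flags=0010 VC?T → r3=0x52
[5] flags=0010 VS?F → skip
[6] flags=0010 LT?F → skip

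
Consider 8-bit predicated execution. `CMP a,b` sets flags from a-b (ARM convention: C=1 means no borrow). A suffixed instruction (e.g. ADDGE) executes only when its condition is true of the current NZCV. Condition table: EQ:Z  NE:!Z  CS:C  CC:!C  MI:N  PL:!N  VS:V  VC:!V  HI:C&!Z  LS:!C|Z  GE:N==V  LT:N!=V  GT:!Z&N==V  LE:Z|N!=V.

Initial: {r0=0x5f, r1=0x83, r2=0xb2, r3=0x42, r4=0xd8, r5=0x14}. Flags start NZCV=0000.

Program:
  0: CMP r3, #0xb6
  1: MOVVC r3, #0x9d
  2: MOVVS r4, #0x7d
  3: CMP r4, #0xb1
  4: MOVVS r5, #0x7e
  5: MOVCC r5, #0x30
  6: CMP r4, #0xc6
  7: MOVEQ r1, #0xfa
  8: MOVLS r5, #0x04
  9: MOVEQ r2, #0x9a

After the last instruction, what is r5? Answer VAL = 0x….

VAL = 0x04

0: ✓ CMP  NZCV=1001
1: · MOVVC
2: ✓ MOVVS  r4←0x7d
3: ✓ CMP  NZCV=1001
4: ✓ MOVVS  r5←0x7e
5: ✓ MOVCC  r5←0x30
6: ✓ CMP  NZCV=1001
7: · MOVEQ
8: ✓ MOVLS  r5←0x04
9: · MOVEQ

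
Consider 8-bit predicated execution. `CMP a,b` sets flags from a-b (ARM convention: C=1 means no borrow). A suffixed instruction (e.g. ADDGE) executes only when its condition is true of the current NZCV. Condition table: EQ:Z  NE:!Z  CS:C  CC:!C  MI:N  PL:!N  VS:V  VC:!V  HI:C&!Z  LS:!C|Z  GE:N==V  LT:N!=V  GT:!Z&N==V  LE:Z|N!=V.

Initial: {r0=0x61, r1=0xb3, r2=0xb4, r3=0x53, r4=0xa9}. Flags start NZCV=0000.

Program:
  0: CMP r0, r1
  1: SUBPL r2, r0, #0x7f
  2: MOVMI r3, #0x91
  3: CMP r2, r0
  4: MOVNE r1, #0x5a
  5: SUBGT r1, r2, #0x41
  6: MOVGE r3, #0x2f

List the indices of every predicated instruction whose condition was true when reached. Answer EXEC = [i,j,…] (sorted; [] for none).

0: ✓ CMP  NZCV=1001
1: · SUBPL
2: ✓ MOVMI  r3←0x91
3: ✓ CMP  NZCV=0011
4: ✓ MOVNE  r1←0x5a
5: · SUBGT
6: · MOVGE

EXEC = [2,4]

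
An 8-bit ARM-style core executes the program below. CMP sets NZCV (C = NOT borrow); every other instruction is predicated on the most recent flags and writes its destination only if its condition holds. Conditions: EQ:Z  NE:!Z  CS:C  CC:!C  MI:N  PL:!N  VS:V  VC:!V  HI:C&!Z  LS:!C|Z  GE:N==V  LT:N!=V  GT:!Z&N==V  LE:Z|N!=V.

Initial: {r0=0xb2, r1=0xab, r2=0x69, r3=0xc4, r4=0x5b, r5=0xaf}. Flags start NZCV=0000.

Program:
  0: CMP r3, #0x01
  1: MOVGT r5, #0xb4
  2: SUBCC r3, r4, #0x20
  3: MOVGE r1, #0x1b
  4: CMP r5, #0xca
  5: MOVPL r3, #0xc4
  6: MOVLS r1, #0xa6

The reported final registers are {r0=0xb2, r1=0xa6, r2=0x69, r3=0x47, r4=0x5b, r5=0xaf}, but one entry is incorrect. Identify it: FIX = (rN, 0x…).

FIX = (r3, 0xc4)

[0] flags=1010 → (cmp)
[1] flags=1010 GT?F → skip
[2] flags=1010 CC?F → skip
[3] flags=1010 GE?F → skip
[4] flags=1000 → (cmp)
[5] flags=1000 PL?F → skip
[6] flags=1000 LS?T → r1=0xa6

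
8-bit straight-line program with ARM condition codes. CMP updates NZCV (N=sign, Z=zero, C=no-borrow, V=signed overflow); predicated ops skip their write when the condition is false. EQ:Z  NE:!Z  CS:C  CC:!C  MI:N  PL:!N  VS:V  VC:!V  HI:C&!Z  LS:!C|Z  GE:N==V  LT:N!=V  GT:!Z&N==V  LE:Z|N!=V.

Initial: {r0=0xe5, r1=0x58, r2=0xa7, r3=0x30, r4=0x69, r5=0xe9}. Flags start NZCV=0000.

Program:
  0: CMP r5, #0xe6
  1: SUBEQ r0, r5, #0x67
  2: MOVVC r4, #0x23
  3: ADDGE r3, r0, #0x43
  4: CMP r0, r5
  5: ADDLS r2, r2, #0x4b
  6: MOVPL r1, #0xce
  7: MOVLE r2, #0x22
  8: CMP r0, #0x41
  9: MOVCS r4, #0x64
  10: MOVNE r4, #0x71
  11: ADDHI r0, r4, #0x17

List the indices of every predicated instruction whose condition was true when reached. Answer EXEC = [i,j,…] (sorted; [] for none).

0: ✓ CMP  NZCV=0010
1: · SUBEQ
2: ✓ MOVVC  r4←0x23
3: ✓ ADDGE  r3←0x28
4: ✓ CMP  NZCV=1000
5: ✓ ADDLS  r2←0xf2
6: · MOVPL
7: ✓ MOVLE  r2←0x22
8: ✓ CMP  NZCV=1010
9: ✓ MOVCS  r4←0x64
10: ✓ MOVNE  r4←0x71
11: ✓ ADDHI  r0←0x88

EXEC = [2,3,5,7,9,10,11]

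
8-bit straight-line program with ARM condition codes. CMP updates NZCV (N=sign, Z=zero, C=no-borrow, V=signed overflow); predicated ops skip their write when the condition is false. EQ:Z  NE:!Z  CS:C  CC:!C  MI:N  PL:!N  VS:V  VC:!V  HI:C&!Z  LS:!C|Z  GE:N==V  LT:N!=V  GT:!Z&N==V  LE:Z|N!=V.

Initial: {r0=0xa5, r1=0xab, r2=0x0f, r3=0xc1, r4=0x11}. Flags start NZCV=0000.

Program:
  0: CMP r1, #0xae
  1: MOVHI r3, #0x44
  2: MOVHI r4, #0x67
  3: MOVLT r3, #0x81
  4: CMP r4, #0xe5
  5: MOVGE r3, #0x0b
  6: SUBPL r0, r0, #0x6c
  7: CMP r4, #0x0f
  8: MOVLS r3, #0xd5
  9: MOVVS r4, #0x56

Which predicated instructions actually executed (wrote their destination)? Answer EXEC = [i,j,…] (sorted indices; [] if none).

EXEC = [3,5,6]

[0] flags=1000 → (cmp)
[1] flags=1000 HI?F → skip
[2] flags=1000 HI?F → skip
[3] flags=1000 LT?T → r3=0x81
[4] flags=0000 → (cmp)
[5] flags=0000 GE?T → r3=0x0b
[6] flags=0000 PL?T → r0=0x39
[7] flags=0010 → (cmp)
[8] flags=0010 LS?F → skip
[9] flags=0010 VS?F → skip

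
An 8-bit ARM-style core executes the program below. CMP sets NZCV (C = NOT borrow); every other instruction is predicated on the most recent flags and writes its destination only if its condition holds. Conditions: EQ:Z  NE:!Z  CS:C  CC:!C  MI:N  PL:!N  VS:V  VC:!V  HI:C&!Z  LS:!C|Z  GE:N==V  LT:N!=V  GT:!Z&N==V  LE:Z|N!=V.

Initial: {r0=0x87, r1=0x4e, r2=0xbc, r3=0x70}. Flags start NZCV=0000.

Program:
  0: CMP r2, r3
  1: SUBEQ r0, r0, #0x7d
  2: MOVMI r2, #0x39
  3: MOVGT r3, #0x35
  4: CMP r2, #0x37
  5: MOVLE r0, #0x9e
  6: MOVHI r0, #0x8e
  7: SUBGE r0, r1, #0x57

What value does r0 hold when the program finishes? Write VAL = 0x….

[0] flags=0011 → (cmp)
[1] flags=0011 EQ?F → skip
[2] flags=0011 MI?F → skip
[3] flags=0011 GT?F → skip
[4] flags=1010 → (cmp)
[5] flags=1010 LE?T → r0=0x9e
[6] flags=1010 HI?T → r0=0x8e
[7] flags=1010 GE?F → skip

VAL = 0x8e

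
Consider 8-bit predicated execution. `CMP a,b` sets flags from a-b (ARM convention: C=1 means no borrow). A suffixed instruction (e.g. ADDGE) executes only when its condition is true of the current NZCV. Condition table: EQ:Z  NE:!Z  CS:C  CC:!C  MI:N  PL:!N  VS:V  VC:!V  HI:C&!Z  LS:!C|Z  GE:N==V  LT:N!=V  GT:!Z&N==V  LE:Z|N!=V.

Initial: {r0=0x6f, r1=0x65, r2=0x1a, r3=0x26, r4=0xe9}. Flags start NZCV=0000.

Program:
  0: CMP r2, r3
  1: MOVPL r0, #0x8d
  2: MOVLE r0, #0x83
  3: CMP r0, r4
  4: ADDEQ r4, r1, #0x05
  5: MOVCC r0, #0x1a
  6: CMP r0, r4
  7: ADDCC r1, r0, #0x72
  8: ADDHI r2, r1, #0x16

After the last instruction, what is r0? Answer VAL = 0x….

[0] flags=1000 → (cmp)
[1] flags=1000 PL?F → skip
[2] flags=1000 LE?T → r0=0x83
[3] flags=1000 → (cmp)
[4] flags=1000 EQ?F → skip
[5] flags=1000 CC?T → r0=0x1a
[6] flags=0000 → (cmp)
[7] flags=0000 CC?T → r1=0x8c
[8] flags=0000 HI?F → skip

VAL = 0x1a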